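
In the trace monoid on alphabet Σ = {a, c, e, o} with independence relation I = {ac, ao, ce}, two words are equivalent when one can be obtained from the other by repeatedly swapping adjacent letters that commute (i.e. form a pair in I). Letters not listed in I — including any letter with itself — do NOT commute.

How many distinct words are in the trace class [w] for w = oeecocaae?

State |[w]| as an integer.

34

piece 0:o — minimal
piece 1:e rests on {0:o}
piece 2:e rests on {1:e}
piece 3:c rests on {0:o}
piece 4:o rests on {2:e, 3:c}
piece 5:c rests on {4:o}
piece 6:a rests on {2:e}
piece 7:a rests on {6:a}
piece 8:e rests on {4:o, 7:a}
minimal pieces: {0:o}
ways to finish when only these pieces remain (= sum over removing one remaining piece with nothing left below it):
  1 left: {5}→1  {8}→1
  2 left: {5,8}→2  {7,8}→1
  3 left: {4,5,8}→2  {5,7,8}→3  {6,7,8}→1
  4 left: {3,4,5,8}→2  {4,5,7,8}→5  {5,6,7,8}→4
  5 left: {3,4,5,7,8}→7  {4,5,6,7,8}→9
  6 left: {2,4,5,6,7,8}→9  {3,4,5,6,7,8}→16
  7 left: {1,2,4,5,6,7,8}→9  {2,3,4,5,6,7,8}→25
  placing 0:o first → 34 extensions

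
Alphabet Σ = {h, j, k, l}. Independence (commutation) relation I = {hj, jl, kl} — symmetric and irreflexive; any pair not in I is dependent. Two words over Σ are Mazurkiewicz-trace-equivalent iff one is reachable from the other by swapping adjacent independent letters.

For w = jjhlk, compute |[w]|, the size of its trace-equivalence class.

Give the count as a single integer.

#0=j has no predecessor
#1=j depends on [0:j]
#2=h has no predecessor
#3=l depends on [2:h]
#4=k depends on [1:j, 2:h]
sources: [0:j, 2:h]
N(rest) = Σ N(rest − s) over sources s of rest; N(one piece) = 1:
  size 1 → [3]=1  [4]=1
  size 2 → [1,4]=1  [3,4]=2
  size 3 → [0,1,4]=1  [1,3,4]=3  [2,3,4]=2
  first=0(j) contributes 5
  first=2(h) contributes 4
|[w]| = 9

9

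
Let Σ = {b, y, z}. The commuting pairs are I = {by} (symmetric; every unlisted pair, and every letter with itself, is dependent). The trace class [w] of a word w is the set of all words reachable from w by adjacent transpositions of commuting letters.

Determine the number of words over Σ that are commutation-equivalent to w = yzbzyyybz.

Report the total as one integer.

4

drop 0:y onto floor
drop 1:z onto {0:y}
drop 2:b onto {1:z}
drop 3:z onto {2:b}
drop 4:y onto {3:z}
drop 5:y onto {4:y}
drop 6:y onto {5:y}
drop 7:b onto {3:z}
drop 8:z onto {6:y, 7:b}
ground layer = {0:y}
drop-orders for the pieces not yet dropped (sum over which currently-grounded one goes next):
  1 to go: {8} 1
  2 to go: {6,8} 1  {7,8} 1
  3 to go: {5,6,8} 1  {6,7,8} 2
  4 to go: {4,5,6,8} 1  {5,6,7,8} 3
  5 to go: {4,5,6,7,8} 4
  6 to go: {3,4,5,6,7,8} 4
  7 to go: {2,3,4,5,6,7,8} 4
  if 0:y drops first: 4 orders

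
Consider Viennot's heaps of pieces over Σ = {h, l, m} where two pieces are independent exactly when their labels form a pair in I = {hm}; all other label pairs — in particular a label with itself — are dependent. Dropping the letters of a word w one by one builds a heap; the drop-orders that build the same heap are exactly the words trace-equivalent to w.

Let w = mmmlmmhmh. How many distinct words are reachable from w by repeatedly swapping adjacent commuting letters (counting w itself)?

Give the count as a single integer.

10

drop 0:m onto floor
drop 1:m onto {0:m}
drop 2:m onto {1:m}
drop 3:l onto {2:m}
drop 4:m onto {3:l}
drop 5:m onto {4:m}
drop 6:h onto {3:l}
drop 7:m onto {5:m}
drop 8:h onto {6:h}
ground layer = {0:m}
drop-orders for the pieces not yet dropped (sum over which currently-grounded one goes next):
  1 to go: {7} 1  {8} 1
  2 to go: {5,7} 1  {6,8} 1  {7,8} 2
  3 to go: {4,5,7} 1  {5,7,8} 3  {6,7,8} 3
  4 to go: {4,5,7,8} 4  {5,6,7,8} 6
  5 to go: {4,5,6,7,8} 10
  6 to go: {3,4,5,6,7,8} 10
  7 to go: {2,3,4,5,6,7,8} 10
  if 0:m drops first: 10 orders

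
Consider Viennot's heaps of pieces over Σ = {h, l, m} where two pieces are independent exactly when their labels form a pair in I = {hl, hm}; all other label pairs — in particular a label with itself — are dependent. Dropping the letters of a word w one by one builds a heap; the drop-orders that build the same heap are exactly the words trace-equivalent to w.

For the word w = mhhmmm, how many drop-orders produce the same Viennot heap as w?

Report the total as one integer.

0(m) covers ∅
1(h) covers ∅
2(h) covers 1:h
3(m) covers 0:m
4(m) covers 3:m
5(m) covers 4:m
floor of heap: 0:m, 1:h
completions by unplaced set U, small U first (add the entries for U minus each lowest piece of U):
  |U|=1: {2}:1  {5}:1
  |U|=2: {1,2}:1  {2,5}:2  {4,5}:1
  |U|=3: {1,2,5}:3  {2,4,5}:3  {3,4,5}:1
  |U|=4: {0,3,4,5}:1  {1,2,4,5}:6  {2,3,4,5}:4
  start at 0(m): 10
  start at 1(h): 5
sum over floor = 15

15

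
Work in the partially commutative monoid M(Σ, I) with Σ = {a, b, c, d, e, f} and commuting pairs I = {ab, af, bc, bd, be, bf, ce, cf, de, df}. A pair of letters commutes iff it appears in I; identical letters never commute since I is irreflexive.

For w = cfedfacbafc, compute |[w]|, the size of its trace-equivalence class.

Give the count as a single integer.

#0=c has no predecessor
#1=f has no predecessor
#2=e depends on [1:f]
#3=d depends on [0:c]
#4=f depends on [2:e]
#5=a depends on [2:e, 3:d]
#6=c depends on [5:a]
#7=b has no predecessor
#8=a depends on [6:c]
#9=f depends on [4:f]
#10=c depends on [8:a]
sources: [0:c, 1:f, 7:b]
N(rest) = Σ N(rest − s) over sources s of rest; N(one piece) = 1:
  size 1 → [7]=1  [9]=1  [10]=1
  size 2 → [4,9]=1  [7,9]=2  [7,10]=2  [8,10]=1  [9,10]=2
  size 3 → [4,7,9]=3  [4,9,10]=3  [6,8,10]=1  [7,8,10]=3  [7,9,10]=6  [8,9,10]=3
  size 4 → [4,7,9,10]=12  [4,8,9,10]=6  [5,6,8,10]=1  [6,7,8,10]=4  [6,8,9,10]=4  [7,8,9,10]=12
  size 5 → [3,5,6,8,10]=1  [4,6,8,9,10]=10  [4,7,8,9,10]=30  [5,6,7,8,10]=5  [5,6,8,9,10]=5  [6,7,8,9,10]=20
  size 6 → [0,3,5,6,8,10]=1  [3,5,6,7,8,10]=6  [3,5,6,8,9,10]=6  [4,5,6,8,9,10]=15  [4,6,7,8,9,10]=60  [5,6,7,8,9,10]=30
  size 7 → [0,3,5,6,7,8,10]=7  [0,3,5,6,8,9,10]=7  [2,4,5,6,8,9,10]=15  [3,4,5,6,8,9,10]=21  [3,5,6,7,8,9,10]=42  [4,5,6,7,8,9,10]=105
  size 8 → [0,3,4,5,6,8,9,10]=28  [0,3,5,6,7,8,9,10]=56  [1,2,4,5,6,8,9,10]=15  [2,3,4,5,6,8,9,10]=36  [2,4,5,6,7,8,9,10]=120  [3,4,5,6,7,8,9,10]=168
  size 9 → [0,2,3,4,5,6,8,9,10]=64  [0,3,4,5,6,7,8,9,10]=252  [1,2,3,4,5,6,8,9,10]=51  [1,2,4,5,6,7,8,9,10]=135  [2,3,4,5,6,7,8,9,10]=324
  first=0(c) contributes 510
  first=1(f) contributes 640
  first=7(b) contributes 115
|[w]| = 1265

1265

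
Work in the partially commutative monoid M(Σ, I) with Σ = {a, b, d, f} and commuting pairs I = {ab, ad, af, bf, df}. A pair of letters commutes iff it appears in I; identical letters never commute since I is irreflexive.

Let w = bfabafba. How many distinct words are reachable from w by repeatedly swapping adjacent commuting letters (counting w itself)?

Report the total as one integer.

piece 0:b — minimal
piece 1:f — minimal
piece 2:a — minimal
piece 3:b rests on {0:b}
piece 4:a rests on {2:a}
piece 5:f rests on {1:f}
piece 6:b rests on {3:b}
piece 7:a rests on {4:a}
minimal pieces: {0:b, 1:f, 2:a}
ways to finish when only these pieces remain (= sum over removing one remaining piece with nothing left below it):
  1 left: {5}→1  {6}→1  {7}→1
  2 left: {1,5}→1  {3,6}→1  {4,7}→1  {5,6}→2  {5,7}→2  {6,7}→2
  3 left: {0,3,6}→1  {1,5,6}→3  {1,5,7}→3  {2,4,7}→1  {3,5,6}→3  {3,6,7}→3  {4,5,7}→3  {4,6,7}→3  {5,6,7}→6
  4 left: {0,3,5,6}→4  {0,3,6,7}→4  {1,3,5,6}→6  {1,4,5,7}→6  {1,5,6,7}→12  {2,4,5,7}→4  {2,4,6,7}→4  {3,4,6,7}→6  {3,5,6,7}→12  {4,5,6,7}→12
  5 left: {0,1,3,5,6}→10  {0,3,4,6,7}→10  {0,3,5,6,7}→20  {1,2,4,5,7}→10  {1,3,5,6,7}→30  {1,4,5,6,7}→30  {2,3,4,6,7}→10  {2,4,5,6,7}→20  {3,4,5,6,7}→30
  6 left: {0,1,3,5,6,7}→60  {0,2,3,4,6,7}→20  {0,3,4,5,6,7}→60  {1,2,4,5,6,7}→60  {1,3,4,5,6,7}→90  {2,3,4,5,6,7}→60
  placing 0:b first → 210 extensions
  placing 1:f first → 140 extensions
  placing 2:a first → 210 extensions
total linear extensions = 560

560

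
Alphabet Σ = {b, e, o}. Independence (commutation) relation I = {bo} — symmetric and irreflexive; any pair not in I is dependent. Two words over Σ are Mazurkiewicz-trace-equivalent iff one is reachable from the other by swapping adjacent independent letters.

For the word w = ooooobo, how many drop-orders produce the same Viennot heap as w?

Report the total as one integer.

7

drop 0:o onto floor
drop 1:o onto {0:o}
drop 2:o onto {1:o}
drop 3:o onto {2:o}
drop 4:o onto {3:o}
drop 5:b onto floor
drop 6:o onto {4:o}
ground layer = {0:o, 5:b}
drop-orders for the pieces not yet dropped (sum over which currently-grounded one goes next):
  1 to go: {5} 1  {6} 1
  2 to go: {4,6} 1  {5,6} 2
  3 to go: {3,4,6} 1  {4,5,6} 3
  4 to go: {2,3,4,6} 1  {3,4,5,6} 4
  5 to go: {1,2,3,4,6} 1  {2,3,4,5,6} 5
  if 0:o drops first: 6 orders
  if 5:b drops first: 1 orders
heap linearizations: 7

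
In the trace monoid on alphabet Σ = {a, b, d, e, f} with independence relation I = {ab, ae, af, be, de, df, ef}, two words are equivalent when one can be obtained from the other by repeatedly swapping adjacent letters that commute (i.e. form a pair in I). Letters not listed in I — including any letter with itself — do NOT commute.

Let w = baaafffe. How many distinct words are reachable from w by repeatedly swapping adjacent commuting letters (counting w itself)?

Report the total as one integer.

280

#0=b has no predecessor
#1=a has no predecessor
#2=a depends on [1:a]
#3=a depends on [2:a]
#4=f depends on [0:b]
#5=f depends on [4:f]
#6=f depends on [5:f]
#7=e has no predecessor
sources: [0:b, 1:a, 7:e]
N(rest) = Σ N(rest − s) over sources s of rest; N(one piece) = 1:
  size 1 → [3]=1  [6]=1  [7]=1
  size 2 → [2,3]=1  [3,6]=2  [3,7]=2  [5,6]=1  [6,7]=2
  size 3 → [1,2,3]=1  [2,3,6]=3  [2,3,7]=3  [3,5,6]=3  [3,6,7]=6  [4,5,6]=1  [5,6,7]=3
  size 4 → [0,4,5,6]=1  [1,2,3,6]=4  [1,2,3,7]=4  [2,3,5,6]=6  [2,3,6,7]=12  [3,4,5,6]=4  [3,5,6,7]=12  [4,5,6,7]=4
  size 5 → [0,3,4,5,6]=5  [0,4,5,6,7]=5  [1,2,3,5,6]=10  [1,2,3,6,7]=20  [2,3,4,5,6]=10  [2,3,5,6,7]=30  [3,4,5,6,7]=20
  size 6 → [0,2,3,4,5,6]=15  [0,3,4,5,6,7]=30  [1,2,3,4,5,6]=20  [1,2,3,5,6,7]=60  [2,3,4,5,6,7]=60
  first=0(b) contributes 140
  first=1(a) contributes 105
  first=7(e) contributes 35
|[w]| = 280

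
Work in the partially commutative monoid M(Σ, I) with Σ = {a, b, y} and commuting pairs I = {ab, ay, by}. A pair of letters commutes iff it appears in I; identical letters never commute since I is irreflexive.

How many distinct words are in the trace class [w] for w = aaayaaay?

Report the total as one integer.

28

drop 0:a onto floor
drop 1:a onto {0:a}
drop 2:a onto {1:a}
drop 3:y onto floor
drop 4:a onto {2:a}
drop 5:a onto {4:a}
drop 6:a onto {5:a}
drop 7:y onto {3:y}
ground layer = {0:a, 3:y}
drop-orders for the pieces not yet dropped (sum over which currently-grounded one goes next):
  1 to go: {6} 1  {7} 1
  2 to go: {3,7} 1  {5,6} 1  {6,7} 2
  3 to go: {3,6,7} 3  {4,5,6} 1  {5,6,7} 3
  4 to go: {2,4,5,6} 1  {3,5,6,7} 6  {4,5,6,7} 4
  5 to go: {1,2,4,5,6} 1  {2,4,5,6,7} 5  {3,4,5,6,7} 10
  6 to go: {0,1,2,4,5,6} 1  {1,2,4,5,6,7} 6  {2,3,4,5,6,7} 15
  if 0:a drops first: 21 orders
  if 3:y drops first: 7 orders
heap linearizations: 28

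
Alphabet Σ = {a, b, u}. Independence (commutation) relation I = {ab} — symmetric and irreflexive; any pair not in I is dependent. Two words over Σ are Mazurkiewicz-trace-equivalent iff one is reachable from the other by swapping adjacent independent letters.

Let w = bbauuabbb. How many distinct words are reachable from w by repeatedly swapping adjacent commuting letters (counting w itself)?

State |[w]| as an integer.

piece 0:b — minimal
piece 1:b rests on {0:b}
piece 2:a — minimal
piece 3:u rests on {1:b, 2:a}
piece 4:u rests on {3:u}
piece 5:a rests on {4:u}
piece 6:b rests on {4:u}
piece 7:b rests on {6:b}
piece 8:b rests on {7:b}
minimal pieces: {0:b, 2:a}
ways to finish when only these pieces remain (= sum over removing one remaining piece with nothing left below it):
  1 left: {5}→1  {8}→1
  2 left: {5,8}→2  {7,8}→1
  3 left: {5,7,8}→3  {6,7,8}→1
  4 left: {5,6,7,8}→4
  5 left: {4,5,6,7,8}→4
  6 left: {3,4,5,6,7,8}→4
  7 left: {1,3,4,5,6,7,8}→4  {2,3,4,5,6,7,8}→4
  placing 0:b first → 8 extensions
  placing 2:a first → 4 extensions
total linear extensions = 12

12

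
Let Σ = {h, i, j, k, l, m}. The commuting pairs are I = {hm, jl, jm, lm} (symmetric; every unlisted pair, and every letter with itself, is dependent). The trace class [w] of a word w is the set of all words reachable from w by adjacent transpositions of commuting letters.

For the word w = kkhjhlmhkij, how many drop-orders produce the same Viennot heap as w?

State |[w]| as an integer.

6

0(k) covers ∅
1(k) covers 0:k
2(h) covers 1:k
3(j) covers 2:h
4(h) covers 3:j
5(l) covers 4:h
6(m) covers 1:k
7(h) covers 5:l
8(k) covers 6:m, 7:h
9(i) covers 8:k
10(j) covers 9:i
floor of heap: 0:k
completions by unplaced set U, small U first (add the entries for U minus each lowest piece of U):
  |U|=1: {10}:1
  |U|=2: {9,10}:1
  |U|=3: {8,9,10}:1
  |U|=4: {6,8,9,10}:1  {7,8,9,10}:1
  |U|=5: {5,7,8,9,10}:1  {6,7,8,9,10}:2
  |U|=6: {4,5,7,8,9,10}:1  {5,6,7,8,9,10}:3
  |U|=7: {3,4,5,7,8,9,10}:1  {4,5,6,7,8,9,10}:4
  |U|=8: {2,3,4,5,7,8,9,10}:1  {3,4,5,6,7,8,9,10}:5
  |U|=9: {2,3,4,5,6,7,8,9,10}:6
  start at 0(k): 6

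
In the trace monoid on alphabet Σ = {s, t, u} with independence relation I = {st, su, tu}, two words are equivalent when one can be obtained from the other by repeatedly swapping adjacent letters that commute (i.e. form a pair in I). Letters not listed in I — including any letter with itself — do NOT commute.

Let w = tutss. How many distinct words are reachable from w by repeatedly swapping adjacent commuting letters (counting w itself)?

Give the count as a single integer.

piece 0:t — minimal
piece 1:u — minimal
piece 2:t rests on {0:t}
piece 3:s — minimal
piece 4:s rests on {3:s}
minimal pieces: {0:t, 1:u, 3:s}
ways to finish when only these pieces remain (= sum over removing one remaining piece with nothing left below it):
  1 left: {1}→1  {2}→1  {4}→1
  2 left: {0,2}→1  {1,2}→2  {1,4}→2  {2,4}→2  {3,4}→1
  3 left: {0,1,2}→3  {0,2,4}→3  {1,2,4}→6  {1,3,4}→3  {2,3,4}→3
  placing 0:t first → 12 extensions
  placing 1:u first → 6 extensions
  placing 3:s first → 12 extensions
total linear extensions = 30

30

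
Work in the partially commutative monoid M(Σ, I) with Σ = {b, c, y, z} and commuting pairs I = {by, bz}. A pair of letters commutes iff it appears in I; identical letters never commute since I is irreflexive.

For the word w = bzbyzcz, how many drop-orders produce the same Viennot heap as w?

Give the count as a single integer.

0(b) covers ∅
1(z) covers ∅
2(b) covers 0:b
3(y) covers 1:z
4(z) covers 3:y
5(c) covers 2:b, 4:z
6(z) covers 5:c
floor of heap: 0:b, 1:z
completions by unplaced set U, small U first (add the entries for U minus each lowest piece of U):
  |U|=1: {6}:1
  |U|=2: {5,6}:1
  |U|=3: {2,5,6}:1  {4,5,6}:1
  |U|=4: {0,2,5,6}:1  {2,4,5,6}:2  {3,4,5,6}:1
  |U|=5: {0,2,4,5,6}:3  {1,3,4,5,6}:1  {2,3,4,5,6}:3
  start at 0(b): 4
  start at 1(z): 6
sum over floor = 10

10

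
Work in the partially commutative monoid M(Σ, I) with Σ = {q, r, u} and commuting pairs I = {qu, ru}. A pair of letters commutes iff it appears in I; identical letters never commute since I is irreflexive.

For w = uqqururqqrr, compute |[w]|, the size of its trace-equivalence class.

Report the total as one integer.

165

#0=u has no predecessor
#1=q has no predecessor
#2=q depends on [1:q]
#3=u depends on [0:u]
#4=r depends on [2:q]
#5=u depends on [3:u]
#6=r depends on [4:r]
#7=q depends on [6:r]
#8=q depends on [7:q]
#9=r depends on [8:q]
#10=r depends on [9:r]
sources: [0:u, 1:q]
N(rest) = Σ N(rest − s) over sources s of rest; N(one piece) = 1:
  size 1 → [5]=1  [10]=1
  size 2 → [3,5]=1  [5,10]=2  [9,10]=1
  size 3 → [0,3,5]=1  [3,5,10]=3  [5,9,10]=3  [8,9,10]=1
  size 4 → [0,3,5,10]=4  [3,5,9,10]=6  [5,8,9,10]=4  [7,8,9,10]=1
  size 5 → [0,3,5,9,10]=10  [3,5,8,9,10]=10  [5,7,8,9,10]=5  [6,7,8,9,10]=1
  size 6 → [0,3,5,8,9,10]=20  [3,5,7,8,9,10]=15  [4,6,7,8,9,10]=1  [5,6,7,8,9,10]=6
  size 7 → [0,3,5,7,8,9,10]=35  [2,4,6,7,8,9,10]=1  [3,5,6,7,8,9,10]=21  [4,5,6,7,8,9,10]=7
  size 8 → [0,3,5,6,7,8,9,10]=56  [1,2,4,6,7,8,9,10]=1  [2,4,5,6,7,8,9,10]=8  [3,4,5,6,7,8,9,10]=28
  size 9 → [0,3,4,5,6,7,8,9,10]=84  [1,2,4,5,6,7,8,9,10]=9  [2,3,4,5,6,7,8,9,10]=36
  first=0(u) contributes 45
  first=1(q) contributes 120
|[w]| = 165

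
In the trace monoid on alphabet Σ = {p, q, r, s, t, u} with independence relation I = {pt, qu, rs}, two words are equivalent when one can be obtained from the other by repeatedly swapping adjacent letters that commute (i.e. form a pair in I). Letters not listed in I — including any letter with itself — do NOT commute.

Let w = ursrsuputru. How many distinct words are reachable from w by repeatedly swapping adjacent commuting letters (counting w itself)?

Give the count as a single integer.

drop 0:u onto floor
drop 1:r onto {0:u}
drop 2:s onto {0:u}
drop 3:r onto {1:r}
drop 4:s onto {2:s}
drop 5:u onto {3:r, 4:s}
drop 6:p onto {5:u}
drop 7:u onto {6:p}
drop 8:t onto {7:u}
drop 9:r onto {8:t}
drop 10:u onto {9:r}
ground layer = {0:u}
drop-orders for the pieces not yet dropped (sum over which currently-grounded one goes next):
  1 to go: {10} 1
  2 to go: {9,10} 1
  3 to go: {8,9,10} 1
  4 to go: {7,8,9,10} 1
  5 to go: {6,7,8,9,10} 1
  6 to go: {5,6,7,8,9,10} 1
  7 to go: {3,5,6,7,8,9,10} 1  {4,5,6,7,8,9,10} 1
  8 to go: {1,3,5,6,7,8,9,10} 1  {2,4,5,6,7,8,9,10} 1  {3,4,5,6,7,8,9,10} 2
  9 to go: {1,3,4,5,6,7,8,9,10} 3  {2,3,4,5,6,7,8,9,10} 3
  if 0:u drops first: 6 orders

6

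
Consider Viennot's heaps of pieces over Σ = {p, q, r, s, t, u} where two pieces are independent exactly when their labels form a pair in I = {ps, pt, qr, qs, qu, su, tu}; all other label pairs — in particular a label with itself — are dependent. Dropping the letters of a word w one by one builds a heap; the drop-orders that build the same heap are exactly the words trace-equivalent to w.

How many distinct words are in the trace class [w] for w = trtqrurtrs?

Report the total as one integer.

4

0(t) covers ∅
1(r) covers 0:t
2(t) covers 1:r
3(q) covers 2:t
4(r) covers 2:t
5(u) covers 4:r
6(r) covers 5:u
7(t) covers 3:q, 6:r
8(r) covers 7:t
9(s) covers 8:r
floor of heap: 0:t
completions by unplaced set U, small U first (add the entries for U minus each lowest piece of U):
  |U|=1: {9}:1
  |U|=2: {8,9}:1
  |U|=3: {7,8,9}:1
  |U|=4: {3,7,8,9}:1  {6,7,8,9}:1
  |U|=5: {3,6,7,8,9}:2  {5,6,7,8,9}:1
  |U|=6: {3,5,6,7,8,9}:3  {4,5,6,7,8,9}:1
  |U|=7: {3,4,5,6,7,8,9}:4
  |U|=8: {2,3,4,5,6,7,8,9}:4
  start at 0(t): 4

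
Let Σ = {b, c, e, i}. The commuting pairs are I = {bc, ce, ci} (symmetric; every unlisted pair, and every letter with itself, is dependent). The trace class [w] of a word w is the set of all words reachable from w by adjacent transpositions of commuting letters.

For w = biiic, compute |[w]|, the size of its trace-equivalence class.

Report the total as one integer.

#0=b has no predecessor
#1=i depends on [0:b]
#2=i depends on [1:i]
#3=i depends on [2:i]
#4=c has no predecessor
sources: [0:b, 4:c]
N(rest) = Σ N(rest − s) over sources s of rest; N(one piece) = 1:
  size 1 → [3]=1  [4]=1
  size 2 → [2,3]=1  [3,4]=2
  size 3 → [1,2,3]=1  [2,3,4]=3
  first=0(b) contributes 4
  first=4(c) contributes 1
|[w]| = 5

5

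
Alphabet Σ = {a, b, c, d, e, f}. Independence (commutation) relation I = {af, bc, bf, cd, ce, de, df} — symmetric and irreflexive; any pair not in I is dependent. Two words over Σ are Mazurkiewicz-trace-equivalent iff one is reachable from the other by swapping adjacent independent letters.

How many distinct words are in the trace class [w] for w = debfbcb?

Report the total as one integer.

0(d) covers ∅
1(e) covers ∅
2(b) covers 0:d, 1:e
3(f) covers 1:e
4(b) covers 2:b
5(c) covers 3:f
6(b) covers 4:b
floor of heap: 0:d, 1:e
completions by unplaced set U, small U first (add the entries for U minus each lowest piece of U):
  |U|=1: {5}:1  {6}:1
  |U|=2: {3,5}:1  {4,6}:1  {5,6}:2
  |U|=3: {2,4,6}:1  {3,5,6}:3  {4,5,6}:3
  |U|=4: {0,2,4,6}:1  {2,4,5,6}:4  {3,4,5,6}:6
  |U|=5: {0,2,4,5,6}:5  {2,3,4,5,6}:10
  start at 0(d): 10
  start at 1(e): 15
sum over floor = 25

25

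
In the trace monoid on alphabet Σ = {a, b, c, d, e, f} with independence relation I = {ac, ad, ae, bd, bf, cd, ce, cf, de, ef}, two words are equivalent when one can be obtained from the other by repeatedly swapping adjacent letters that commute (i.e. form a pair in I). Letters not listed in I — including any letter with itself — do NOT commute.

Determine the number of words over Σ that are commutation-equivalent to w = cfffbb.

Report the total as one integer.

20

#0=c has no predecessor
#1=f has no predecessor
#2=f depends on [1:f]
#3=f depends on [2:f]
#4=b depends on [0:c]
#5=b depends on [4:b]
sources: [0:c, 1:f]
N(rest) = Σ N(rest − s) over sources s of rest; N(one piece) = 1:
  size 1 → [3]=1  [5]=1
  size 2 → [2,3]=1  [3,5]=2  [4,5]=1
  size 3 → [0,4,5]=1  [1,2,3]=1  [2,3,5]=3  [3,4,5]=3
  size 4 → [0,3,4,5]=4  [1,2,3,5]=4  [2,3,4,5]=6
  first=0(c) contributes 10
  first=1(f) contributes 10
|[w]| = 20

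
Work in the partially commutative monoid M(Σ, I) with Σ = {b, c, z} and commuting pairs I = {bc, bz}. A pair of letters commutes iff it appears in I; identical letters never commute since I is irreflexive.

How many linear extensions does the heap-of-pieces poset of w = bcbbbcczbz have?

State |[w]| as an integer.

0(b) covers ∅
1(c) covers ∅
2(b) covers 0:b
3(b) covers 2:b
4(b) covers 3:b
5(c) covers 1:c
6(c) covers 5:c
7(z) covers 6:c
8(b) covers 4:b
9(z) covers 7:z
floor of heap: 0:b, 1:c
completions by unplaced set U, small U first (add the entries for U minus each lowest piece of U):
  |U|=1: {8}:1  {9}:1
  |U|=2: {4,8}:1  {7,9}:1  {8,9}:2
  |U|=3: {3,4,8}:1  {4,8,9}:3  {6,7,9}:1  {7,8,9}:3
  |U|=4: {2,3,4,8}:1  {3,4,8,9}:4  {4,7,8,9}:6  {5,6,7,9}:1  {6,7,8,9}:4
  |U|=5: {0,2,3,4,8}:1  {1,5,6,7,9}:1  {2,3,4,8,9}:5  {3,4,7,8,9}:10  {4,6,7,8,9}:10  {5,6,7,8,9}:5
  |U|=6: {0,2,3,4,8,9}:6  {1,5,6,7,8,9}:6  {2,3,4,7,8,9}:15  {3,4,6,7,8,9}:20  {4,5,6,7,8,9}:15
  |U|=7: {0,2,3,4,7,8,9}:21  {1,4,5,6,7,8,9}:21  {2,3,4,6,7,8,9}:35  {3,4,5,6,7,8,9}:35
  |U|=8: {0,2,3,4,6,7,8,9}:56  {1,3,4,5,6,7,8,9}:56  {2,3,4,5,6,7,8,9}:70
  start at 0(b): 126
  start at 1(c): 126
sum over floor = 252

252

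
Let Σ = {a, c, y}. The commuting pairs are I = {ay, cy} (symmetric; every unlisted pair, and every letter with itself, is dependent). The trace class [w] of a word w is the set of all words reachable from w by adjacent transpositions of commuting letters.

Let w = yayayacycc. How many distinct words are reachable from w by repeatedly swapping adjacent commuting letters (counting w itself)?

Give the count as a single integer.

drop 0:y onto floor
drop 1:a onto floor
drop 2:y onto {0:y}
drop 3:a onto {1:a}
drop 4:y onto {2:y}
drop 5:a onto {3:a}
drop 6:c onto {5:a}
drop 7:y onto {4:y}
drop 8:c onto {6:c}
drop 9:c onto {8:c}
ground layer = {0:y, 1:a}
drop-orders for the pieces not yet dropped (sum over which currently-grounded one goes next):
  1 to go: {7} 1  {9} 1
  2 to go: {4,7} 1  {7,9} 2  {8,9} 1
  3 to go: {2,4,7} 1  {4,7,9} 3  {6,8,9} 1  {7,8,9} 3
  4 to go: {0,2,4,7} 1  {2,4,7,9} 4  {4,7,8,9} 6  {5,6,8,9} 1  {6,7,8,9} 4
  5 to go: {0,2,4,7,9} 5  {2,4,7,8,9} 10  {3,5,6,8,9} 1  {4,6,7,8,9} 10  {5,6,7,8,9} 5
  6 to go: {0,2,4,7,8,9} 15  {1,3,5,6,8,9} 1  {2,4,6,7,8,9} 20  {3,5,6,7,8,9} 6  {4,5,6,7,8,9} 15
  7 to go: {0,2,4,6,7,8,9} 35  {1,3,5,6,7,8,9} 7  {2,4,5,6,7,8,9} 35  {3,4,5,6,7,8,9} 21
  8 to go: {0,2,4,5,6,7,8,9} 70  {1,3,4,5,6,7,8,9} 28  {2,3,4,5,6,7,8,9} 56
  if 0:y drops first: 84 orders
  if 1:a drops first: 126 orders
heap linearizations: 210

210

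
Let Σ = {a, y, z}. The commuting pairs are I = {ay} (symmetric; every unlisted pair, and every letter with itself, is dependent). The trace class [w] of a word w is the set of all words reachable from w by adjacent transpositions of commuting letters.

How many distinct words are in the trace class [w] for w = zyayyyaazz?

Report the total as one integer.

piece 0:z — minimal
piece 1:y rests on {0:z}
piece 2:a rests on {0:z}
piece 3:y rests on {1:y}
piece 4:y rests on {3:y}
piece 5:y rests on {4:y}
piece 6:a rests on {2:a}
piece 7:a rests on {6:a}
piece 8:z rests on {5:y, 7:a}
piece 9:z rests on {8:z}
minimal pieces: {0:z}
ways to finish when only these pieces remain (= sum over removing one remaining piece with nothing left below it):
  1 left: {9}→1
  2 left: {8,9}→1
  3 left: {5,8,9}→1  {7,8,9}→1
  4 left: {4,5,8,9}→1  {5,7,8,9}→2  {6,7,8,9}→1
  5 left: {2,6,7,8,9}→1  {3,4,5,8,9}→1  {4,5,7,8,9}→3  {5,6,7,8,9}→3
  6 left: {1,3,4,5,8,9}→1  {2,5,6,7,8,9}→4  {3,4,5,7,8,9}→4  {4,5,6,7,8,9}→6
  7 left: {1,3,4,5,7,8,9}→5  {2,4,5,6,7,8,9}→10  {3,4,5,6,7,8,9}→10
  8 left: {1,3,4,5,6,7,8,9}→15  {2,3,4,5,6,7,8,9}→20
  placing 0:z first → 35 extensions

35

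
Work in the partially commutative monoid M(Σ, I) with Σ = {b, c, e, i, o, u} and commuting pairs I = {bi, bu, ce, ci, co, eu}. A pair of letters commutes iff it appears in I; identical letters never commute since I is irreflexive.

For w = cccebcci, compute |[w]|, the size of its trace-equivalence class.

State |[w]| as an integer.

22

piece 0:c — minimal
piece 1:c rests on {0:c}
piece 2:c rests on {1:c}
piece 3:e — minimal
piece 4:b rests on {2:c, 3:e}
piece 5:c rests on {4:b}
piece 6:c rests on {5:c}
piece 7:i rests on {3:e}
minimal pieces: {0:c, 3:e}
ways to finish when only these pieces remain (= sum over removing one remaining piece with nothing left below it):
  1 left: {6}→1  {7}→1
  2 left: {5,6}→1  {6,7}→2
  3 left: {4,5,6}→1  {5,6,7}→3
  4 left: {2,4,5,6}→1  {4,5,6,7}→4
  5 left: {1,2,4,5,6}→1  {2,4,5,6,7}→5  {3,4,5,6,7}→4
  6 left: {0,1,2,4,5,6}→1  {1,2,4,5,6,7}→6  {2,3,4,5,6,7}→9
  placing 0:c first → 15 extensions
  placing 3:e first → 7 extensions
total linear extensions = 22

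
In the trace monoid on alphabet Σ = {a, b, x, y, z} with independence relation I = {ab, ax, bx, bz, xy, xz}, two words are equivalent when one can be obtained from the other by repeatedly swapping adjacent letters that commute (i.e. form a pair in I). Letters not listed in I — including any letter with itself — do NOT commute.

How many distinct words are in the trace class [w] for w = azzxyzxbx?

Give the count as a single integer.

168

drop 0:a onto floor
drop 1:z onto {0:a}
drop 2:z onto {1:z}
drop 3:x onto floor
drop 4:y onto {2:z}
drop 5:z onto {4:y}
drop 6:x onto {3:x}
drop 7:b onto {4:y}
drop 8:x onto {6:x}
ground layer = {0:a, 3:x}
drop-orders for the pieces not yet dropped (sum over which currently-grounded one goes next):
  1 to go: {5} 1  {7} 1  {8} 1
  2 to go: {5,7} 2  {5,8} 2  {6,8} 1  {7,8} 2
  3 to go: {3,6,8} 1  {4,5,7} 2  {5,6,8} 3  {5,7,8} 6  {6,7,8} 3
  4 to go: {2,4,5,7} 2  {3,5,6,8} 4  {3,6,7,8} 4  {4,5,7,8} 8  {5,6,7,8} 12
  5 to go: {1,2,4,5,7} 2  {2,4,5,7,8} 10  {3,5,6,7,8} 20  {4,5,6,7,8} 20
  6 to go: {0,1,2,4,5,7} 2  {1,2,4,5,7,8} 12  {2,4,5,6,7,8} 30  {3,4,5,6,7,8} 40
  7 to go: {0,1,2,4,5,7,8} 14  {1,2,4,5,6,7,8} 42  {2,3,4,5,6,7,8} 70
  if 0:a drops first: 112 orders
  if 3:x drops first: 56 orders
heap linearizations: 168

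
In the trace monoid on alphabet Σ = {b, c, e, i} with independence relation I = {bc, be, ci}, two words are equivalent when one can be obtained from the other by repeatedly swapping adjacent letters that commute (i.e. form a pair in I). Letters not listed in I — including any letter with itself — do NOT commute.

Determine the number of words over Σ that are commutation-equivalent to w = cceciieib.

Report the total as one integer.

3

piece 0:c — minimal
piece 1:c rests on {0:c}
piece 2:e rests on {1:c}
piece 3:c rests on {2:e}
piece 4:i rests on {2:e}
piece 5:i rests on {4:i}
piece 6:e rests on {3:c, 5:i}
piece 7:i rests on {6:e}
piece 8:b rests on {7:i}
minimal pieces: {0:c}
ways to finish when only these pieces remain (= sum over removing one remaining piece with nothing left below it):
  1 left: {8}→1
  2 left: {7,8}→1
  3 left: {6,7,8}→1
  4 left: {3,6,7,8}→1  {5,6,7,8}→1
  5 left: {3,5,6,7,8}→2  {4,5,6,7,8}→1
  6 left: {3,4,5,6,7,8}→3
  7 left: {2,3,4,5,6,7,8}→3
  placing 0:c first → 3 extensions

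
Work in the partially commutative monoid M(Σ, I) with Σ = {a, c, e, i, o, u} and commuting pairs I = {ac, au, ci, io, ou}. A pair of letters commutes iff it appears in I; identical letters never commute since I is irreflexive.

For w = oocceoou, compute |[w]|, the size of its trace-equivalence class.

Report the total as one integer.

drop 0:o onto floor
drop 1:o onto {0:o}
drop 2:c onto {1:o}
drop 3:c onto {2:c}
drop 4:e onto {3:c}
drop 5:o onto {4:e}
drop 6:o onto {5:o}
drop 7:u onto {4:e}
ground layer = {0:o}
drop-orders for the pieces not yet dropped (sum over which currently-grounded one goes next):
  1 to go: {6} 1  {7} 1
  2 to go: {5,6} 1  {6,7} 2
  3 to go: {5,6,7} 3
  4 to go: {4,5,6,7} 3
  5 to go: {3,4,5,6,7} 3
  6 to go: {2,3,4,5,6,7} 3
  if 0:o drops first: 3 orders

3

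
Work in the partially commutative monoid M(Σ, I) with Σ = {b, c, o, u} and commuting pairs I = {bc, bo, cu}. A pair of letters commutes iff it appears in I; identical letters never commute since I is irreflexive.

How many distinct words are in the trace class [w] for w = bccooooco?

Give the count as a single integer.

9

#0=b has no predecessor
#1=c has no predecessor
#2=c depends on [1:c]
#3=o depends on [2:c]
#4=o depends on [3:o]
#5=o depends on [4:o]
#6=o depends on [5:o]
#7=c depends on [6:o]
#8=o depends on [7:c]
sources: [0:b, 1:c]
N(rest) = Σ N(rest − s) over sources s of rest; N(one piece) = 1:
  size 1 → [0]=1  [8]=1
  size 2 → [0,8]=2  [7,8]=1
  size 3 → [0,7,8]=3  [6,7,8]=1
  size 4 → [0,6,7,8]=4  [5,6,7,8]=1
  size 5 → [0,5,6,7,8]=5  [4,5,6,7,8]=1
  size 6 → [0,4,5,6,7,8]=6  [3,4,5,6,7,8]=1
  size 7 → [0,3,4,5,6,7,8]=7  [2,3,4,5,6,7,8]=1
  first=0(b) contributes 1
  first=1(c) contributes 8
|[w]| = 9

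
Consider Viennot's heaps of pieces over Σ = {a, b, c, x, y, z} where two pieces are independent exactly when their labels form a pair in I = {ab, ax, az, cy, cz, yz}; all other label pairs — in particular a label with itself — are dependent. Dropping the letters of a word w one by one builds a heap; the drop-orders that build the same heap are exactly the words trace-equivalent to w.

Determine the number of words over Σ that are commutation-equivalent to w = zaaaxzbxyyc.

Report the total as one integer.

0(z) covers ∅
1(a) covers ∅
2(a) covers 1:a
3(a) covers 2:a
4(x) covers 0:z
5(z) covers 4:x
6(b) covers 5:z
7(x) covers 6:b
8(y) covers 3:a, 7:x
9(y) covers 8:y
10(c) covers 3:a, 7:x
floor of heap: 0:z, 1:a
completions by unplaced set U, small U first (add the entries for U minus each lowest piece of U):
  |U|=1: {9}:1  {10}:1
  |U|=2: {8,9}:1  {9,10}:2
  |U|=3: {8,9,10}:3
  |U|=4: {3,8,9,10}:3  {7,8,9,10}:3
  |U|=5: {2,3,8,9,10}:3  {3,7,8,9,10}:6  {6,7,8,9,10}:3
  |U|=6: {1,2,3,8,9,10}:3  {2,3,7,8,9,10}:9  {3,6,7,8,9,10}:9  {5,6,7,8,9,10}:3
  |U|=7: {1,2,3,7,8,9,10}:12  {2,3,6,7,8,9,10}:18  {3,5,6,7,8,9,10}:12  {4,5,6,7,8,9,10}:3
  |U|=8: {0,4,5,6,7,8,9,10}:3  {1,2,3,6,7,8,9,10}:30  {2,3,5,6,7,8,9,10}:30  {3,4,5,6,7,8,9,10}:15
  |U|=9: {0,3,4,5,6,7,8,9,10}:18  {1,2,3,5,6,7,8,9,10}:60  {2,3,4,5,6,7,8,9,10}:45
  start at 0(z): 105
  start at 1(a): 63
sum over floor = 168

168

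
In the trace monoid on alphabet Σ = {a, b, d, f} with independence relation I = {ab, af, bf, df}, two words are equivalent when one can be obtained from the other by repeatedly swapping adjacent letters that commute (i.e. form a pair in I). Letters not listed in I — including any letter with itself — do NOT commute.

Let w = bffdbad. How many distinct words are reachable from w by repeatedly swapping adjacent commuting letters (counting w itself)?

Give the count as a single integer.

#0=b has no predecessor
#1=f has no predecessor
#2=f depends on [1:f]
#3=d depends on [0:b]
#4=b depends on [3:d]
#5=a depends on [3:d]
#6=d depends on [4:b, 5:a]
sources: [0:b, 1:f]
N(rest) = Σ N(rest − s) over sources s of rest; N(one piece) = 1:
  size 1 → [2]=1  [6]=1
  size 2 → [1,2]=1  [2,6]=2  [4,6]=1  [5,6]=1
  size 3 → [1,2,6]=3  [2,4,6]=3  [2,5,6]=3  [4,5,6]=2
  size 4 → [1,2,4,6]=6  [1,2,5,6]=6  [2,4,5,6]=8  [3,4,5,6]=2
  size 5 → [0,3,4,5,6]=2  [1,2,4,5,6]=20  [2,3,4,5,6]=10
  first=0(b) contributes 30
  first=1(f) contributes 12
|[w]| = 42

42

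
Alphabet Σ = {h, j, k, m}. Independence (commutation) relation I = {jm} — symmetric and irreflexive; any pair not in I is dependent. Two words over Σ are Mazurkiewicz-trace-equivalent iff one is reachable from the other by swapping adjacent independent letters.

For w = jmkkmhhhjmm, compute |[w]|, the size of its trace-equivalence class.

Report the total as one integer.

6

drop 0:j onto floor
drop 1:m onto floor
drop 2:k onto {0:j, 1:m}
drop 3:k onto {2:k}
drop 4:m onto {3:k}
drop 5:h onto {4:m}
drop 6:h onto {5:h}
drop 7:h onto {6:h}
drop 8:j onto {7:h}
drop 9:m onto {7:h}
drop 10:m onto {9:m}
ground layer = {0:j, 1:m}
drop-orders for the pieces not yet dropped (sum over which currently-grounded one goes next):
  1 to go: {8} 1  {10} 1
  2 to go: {8,10} 2  {9,10} 1
  3 to go: {8,9,10} 3
  4 to go: {7,8,9,10} 3
  5 to go: {6,7,8,9,10} 3
  6 to go: {5,6,7,8,9,10} 3
  7 to go: {4,5,6,7,8,9,10} 3
  8 to go: {3,4,5,6,7,8,9,10} 3
  9 to go: {2,3,4,5,6,7,8,9,10} 3
  if 0:j drops first: 3 orders
  if 1:m drops first: 3 orders
heap linearizations: 6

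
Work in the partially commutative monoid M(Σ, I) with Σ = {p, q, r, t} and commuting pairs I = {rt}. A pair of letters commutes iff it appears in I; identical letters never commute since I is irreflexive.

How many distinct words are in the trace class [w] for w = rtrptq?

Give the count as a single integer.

3

drop 0:r onto floor
drop 1:t onto floor
drop 2:r onto {0:r}
drop 3:p onto {1:t, 2:r}
drop 4:t onto {3:p}
drop 5:q onto {4:t}
ground layer = {0:r, 1:t}
drop-orders for the pieces not yet dropped (sum over which currently-grounded one goes next):
  1 to go: {5} 1
  2 to go: {4,5} 1
  3 to go: {3,4,5} 1
  4 to go: {1,3,4,5} 1  {2,3,4,5} 1
  if 0:r drops first: 2 orders
  if 1:t drops first: 1 orders
heap linearizations: 3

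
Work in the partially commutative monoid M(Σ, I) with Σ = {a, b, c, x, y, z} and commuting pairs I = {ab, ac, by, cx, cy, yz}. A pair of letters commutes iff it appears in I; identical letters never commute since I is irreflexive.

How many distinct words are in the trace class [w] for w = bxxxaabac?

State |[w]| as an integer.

drop 0:b onto floor
drop 1:x onto {0:b}
drop 2:x onto {1:x}
drop 3:x onto {2:x}
drop 4:a onto {3:x}
drop 5:a onto {4:a}
drop 6:b onto {3:x}
drop 7:a onto {5:a}
drop 8:c onto {6:b}
ground layer = {0:b}
drop-orders for the pieces not yet dropped (sum over which currently-grounded one goes next):
  1 to go: {7} 1  {8} 1
  2 to go: {5,7} 1  {6,8} 1  {7,8} 2
  3 to go: {4,5,7} 1  {5,7,8} 3  {6,7,8} 3
  4 to go: {4,5,7,8} 4  {5,6,7,8} 6
  5 to go: {4,5,6,7,8} 10
  6 to go: {3,4,5,6,7,8} 10
  7 to go: {2,3,4,5,6,7,8} 10
  if 0:b drops first: 10 orders

10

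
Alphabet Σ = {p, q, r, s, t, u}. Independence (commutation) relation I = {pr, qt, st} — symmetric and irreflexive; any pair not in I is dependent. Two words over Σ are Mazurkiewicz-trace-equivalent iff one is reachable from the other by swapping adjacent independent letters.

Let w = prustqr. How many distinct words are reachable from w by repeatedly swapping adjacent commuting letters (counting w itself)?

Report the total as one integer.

6

piece 0:p — minimal
piece 1:r — minimal
piece 2:u rests on {0:p, 1:r}
piece 3:s rests on {2:u}
piece 4:t rests on {2:u}
piece 5:q rests on {3:s}
piece 6:r rests on {4:t, 5:q}
minimal pieces: {0:p, 1:r}
ways to finish when only these pieces remain (= sum over removing one remaining piece with nothing left below it):
  1 left: {6}→1
  2 left: {4,6}→1  {5,6}→1
  3 left: {3,5,6}→1  {4,5,6}→2
  4 left: {3,4,5,6}→3
  5 left: {2,3,4,5,6}→3
  placing 0:p first → 3 extensions
  placing 1:r first → 3 extensions
total linear extensions = 6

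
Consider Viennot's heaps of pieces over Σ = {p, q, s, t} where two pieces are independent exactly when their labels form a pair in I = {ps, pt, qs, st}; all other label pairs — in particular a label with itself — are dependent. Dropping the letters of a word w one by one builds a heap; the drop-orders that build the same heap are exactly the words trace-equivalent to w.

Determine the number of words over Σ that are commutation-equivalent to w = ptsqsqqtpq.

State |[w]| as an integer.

#0=p has no predecessor
#1=t has no predecessor
#2=s has no predecessor
#3=q depends on [0:p, 1:t]
#4=s depends on [2:s]
#5=q depends on [3:q]
#6=q depends on [5:q]
#7=t depends on [6:q]
#8=p depends on [6:q]
#9=q depends on [7:t, 8:p]
sources: [0:p, 1:t, 2:s]
N(rest) = Σ N(rest − s) over sources s of rest; N(one piece) = 1:
  size 1 → [4]=1  [9]=1
  size 2 → [2,4]=1  [4,9]=2  [7,9]=1  [8,9]=1
  size 3 → [2,4,9]=3  [4,7,9]=3  [4,8,9]=3  [7,8,9]=2
  size 4 → [2,4,7,9]=6  [2,4,8,9]=6  [4,7,8,9]=8  [6,7,8,9]=2
  size 5 → [2,4,7,8,9]=20  [4,6,7,8,9]=10  [5,6,7,8,9]=2
  size 6 → [2,4,6,7,8,9]=30  [3,5,6,7,8,9]=2  [4,5,6,7,8,9]=12
  size 7 → [0,3,5,6,7,8,9]=2  [1,3,5,6,7,8,9]=2  [2,4,5,6,7,8,9]=42  [3,4,5,6,7,8,9]=14
  size 8 → [0,1,3,5,6,7,8,9]=4  [0,3,4,5,6,7,8,9]=16  [1,3,4,5,6,7,8,9]=16  [2,3,4,5,6,7,8,9]=56
  first=0(p) contributes 72
  first=1(t) contributes 72
  first=2(s) contributes 36
|[w]| = 180

180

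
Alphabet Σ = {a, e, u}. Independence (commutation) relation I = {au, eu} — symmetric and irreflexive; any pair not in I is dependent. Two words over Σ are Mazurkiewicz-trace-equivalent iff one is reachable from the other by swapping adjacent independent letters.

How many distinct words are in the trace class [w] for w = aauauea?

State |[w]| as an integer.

#0=a has no predecessor
#1=a depends on [0:a]
#2=u has no predecessor
#3=a depends on [1:a]
#4=u depends on [2:u]
#5=e depends on [3:a]
#6=a depends on [5:e]
sources: [0:a, 2:u]
N(rest) = Σ N(rest − s) over sources s of rest; N(one piece) = 1:
  size 1 → [4]=1  [6]=1
  size 2 → [2,4]=1  [4,6]=2  [5,6]=1
  size 3 → [2,4,6]=3  [3,5,6]=1  [4,5,6]=3
  size 4 → [1,3,5,6]=1  [2,4,5,6]=6  [3,4,5,6]=4
  size 5 → [0,1,3,5,6]=1  [1,3,4,5,6]=5  [2,3,4,5,6]=10
  first=0(a) contributes 15
  first=2(u) contributes 6
|[w]| = 21

21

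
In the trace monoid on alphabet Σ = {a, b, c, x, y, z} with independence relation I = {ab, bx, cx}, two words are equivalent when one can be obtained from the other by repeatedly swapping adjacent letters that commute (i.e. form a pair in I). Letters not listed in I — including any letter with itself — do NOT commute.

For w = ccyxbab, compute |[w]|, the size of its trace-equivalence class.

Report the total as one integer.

6

drop 0:c onto floor
drop 1:c onto {0:c}
drop 2:y onto {1:c}
drop 3:x onto {2:y}
drop 4:b onto {2:y}
drop 5:a onto {3:x}
drop 6:b onto {4:b}
ground layer = {0:c}
drop-orders for the pieces not yet dropped (sum over which currently-grounded one goes next):
  1 to go: {5} 1  {6} 1
  2 to go: {3,5} 1  {4,6} 1  {5,6} 2
  3 to go: {3,5,6} 3  {4,5,6} 3
  4 to go: {3,4,5,6} 6
  5 to go: {2,3,4,5,6} 6
  if 0:c drops first: 6 orders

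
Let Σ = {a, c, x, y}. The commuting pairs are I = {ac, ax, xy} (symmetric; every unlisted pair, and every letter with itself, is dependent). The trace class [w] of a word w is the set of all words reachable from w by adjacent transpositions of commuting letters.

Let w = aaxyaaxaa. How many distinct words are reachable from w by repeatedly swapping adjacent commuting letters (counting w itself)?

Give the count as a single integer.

36

0(a) covers ∅
1(a) covers 0:a
2(x) covers ∅
3(y) covers 1:a
4(a) covers 3:y
5(a) covers 4:a
6(x) covers 2:x
7(a) covers 5:a
8(a) covers 7:a
floor of heap: 0:a, 2:x
completions by unplaced set U, small U first (add the entries for U minus each lowest piece of U):
  |U|=1: {6}:1  {8}:1
  |U|=2: {2,6}:1  {6,8}:2  {7,8}:1
  |U|=3: {2,6,8}:3  {5,7,8}:1  {6,7,8}:3
  |U|=4: {2,6,7,8}:6  {4,5,7,8}:1  {5,6,7,8}:4
  |U|=5: {2,5,6,7,8}:10  {3,4,5,7,8}:1  {4,5,6,7,8}:5
  |U|=6: {1,3,4,5,7,8}:1  {2,4,5,6,7,8}:15  {3,4,5,6,7,8}:6
  |U|=7: {0,1,3,4,5,7,8}:1  {1,3,4,5,6,7,8}:7  {2,3,4,5,6,7,8}:21
  start at 0(a): 28
  start at 2(x): 8
sum over floor = 36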